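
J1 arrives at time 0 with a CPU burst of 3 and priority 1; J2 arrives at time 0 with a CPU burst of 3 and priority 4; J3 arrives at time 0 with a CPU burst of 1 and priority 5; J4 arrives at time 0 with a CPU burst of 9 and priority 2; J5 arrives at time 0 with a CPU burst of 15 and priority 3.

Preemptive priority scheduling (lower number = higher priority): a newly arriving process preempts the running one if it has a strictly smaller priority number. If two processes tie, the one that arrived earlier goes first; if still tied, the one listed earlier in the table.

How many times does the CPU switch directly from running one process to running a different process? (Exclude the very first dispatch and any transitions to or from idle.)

4

Timeline: | J1 0-3 | J4 3-12 | J5 12-27 | J2 27-30 | J3 30-31 |
Completion: J1=3  J2=30  J3=31  J4=12  J5=27
Turnaround (C−A): J1=3  J2=30  J3=31  J4=12  J5=27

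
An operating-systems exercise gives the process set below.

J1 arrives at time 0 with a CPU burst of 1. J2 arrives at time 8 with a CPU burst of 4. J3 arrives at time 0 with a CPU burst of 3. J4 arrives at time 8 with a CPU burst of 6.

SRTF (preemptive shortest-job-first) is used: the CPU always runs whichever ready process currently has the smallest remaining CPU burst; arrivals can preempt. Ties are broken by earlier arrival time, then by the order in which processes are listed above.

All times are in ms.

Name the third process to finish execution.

J2

Gantt: | J1 0-1 | J3 1-4 | idle 4-8 | J2 8-12 | J4 12-18 |
Completion: J1=1  J2=12  J3=4  J4=18
Finish order: J1 → J3 → J2 → J4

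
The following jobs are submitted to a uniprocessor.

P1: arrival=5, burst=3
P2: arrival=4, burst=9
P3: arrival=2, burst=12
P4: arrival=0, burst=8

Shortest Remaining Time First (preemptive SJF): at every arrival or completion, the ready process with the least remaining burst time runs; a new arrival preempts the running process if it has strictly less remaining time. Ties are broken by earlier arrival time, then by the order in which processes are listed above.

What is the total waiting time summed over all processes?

Schedule: | P4 0-8 | P1 8-11 | P2 11-20 | P3 20-32 |
Completion: P1=11  P2=20  P3=32  P4=8
Waiting = turnaround − burst: P1=3, P2=7, P3=18, P4=0
Total waiting = 3 + 7 + 18 + 0 = 28

28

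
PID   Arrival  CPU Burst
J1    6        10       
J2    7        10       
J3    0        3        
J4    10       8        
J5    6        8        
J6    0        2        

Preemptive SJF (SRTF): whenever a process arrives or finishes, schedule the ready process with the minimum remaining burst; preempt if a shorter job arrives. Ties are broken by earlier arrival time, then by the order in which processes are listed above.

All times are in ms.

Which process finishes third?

J5

Gantt: | J6 0-2 | J3 2-5 | idle 5-6 | J5 6-14 | J4 14-22 | J1 22-32 | J2 32-42 |
Completion: J1=32  J2=42  J3=5  J4=22  J5=14  J6=2
Turnaround (C−A): J1=26  J2=35  J3=5  J4=12  J5=8  J6=2
Finish order: J6 → J3 → J5 → J4 → J1 → J2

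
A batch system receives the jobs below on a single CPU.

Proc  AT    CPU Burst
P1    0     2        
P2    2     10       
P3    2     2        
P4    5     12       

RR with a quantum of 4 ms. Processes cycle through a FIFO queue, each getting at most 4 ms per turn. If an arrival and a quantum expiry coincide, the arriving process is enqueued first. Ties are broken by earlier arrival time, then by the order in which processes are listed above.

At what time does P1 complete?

Gantt: | P1 0-2 | P2 2-6 | P3 6-8 | P4 8-12 | P2 12-16 | P4 16-20 | P2 20-22 | P4 22-26 |
Completion: P1=2  P2=22  P3=8  P4=26
Turnaround (C−A): P1=2  P2=20  P3=6  P4=21

2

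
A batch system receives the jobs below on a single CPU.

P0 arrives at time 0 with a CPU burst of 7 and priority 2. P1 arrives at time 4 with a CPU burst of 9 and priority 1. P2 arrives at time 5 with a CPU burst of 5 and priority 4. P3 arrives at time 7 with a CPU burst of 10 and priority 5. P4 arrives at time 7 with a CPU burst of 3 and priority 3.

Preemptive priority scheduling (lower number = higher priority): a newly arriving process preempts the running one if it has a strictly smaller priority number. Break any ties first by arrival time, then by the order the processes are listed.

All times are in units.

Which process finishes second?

Gantt: | P0 0-4 | P1 4-13 | P0 13-16 | P4 16-19 | P2 19-24 | P3 24-34 |
Completion: P0=16  P1=13  P2=24  P3=34  P4=19
Finish order: P1 → P0 → P4 → P2 → P3

P0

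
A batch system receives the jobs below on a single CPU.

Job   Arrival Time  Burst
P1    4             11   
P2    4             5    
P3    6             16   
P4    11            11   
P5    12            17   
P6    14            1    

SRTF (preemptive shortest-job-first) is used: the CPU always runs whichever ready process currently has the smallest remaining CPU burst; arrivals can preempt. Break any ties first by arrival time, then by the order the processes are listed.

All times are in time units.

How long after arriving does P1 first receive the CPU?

Timeline: | idle 0-4 | P2 4-9 | P1 9-14 | P6 14-15 | P1 15-21 | P4 21-32 | P3 32-48 | P5 48-65 |
Completion: P1=21  P2=9  P3=48  P4=32  P5=65  P6=15
Turnaround (C−A): P1=17  P2=5  P3=42  P4=21  P5=53  P6=1
Response(P1) = first start − arrival = 9 − 4 = 5

5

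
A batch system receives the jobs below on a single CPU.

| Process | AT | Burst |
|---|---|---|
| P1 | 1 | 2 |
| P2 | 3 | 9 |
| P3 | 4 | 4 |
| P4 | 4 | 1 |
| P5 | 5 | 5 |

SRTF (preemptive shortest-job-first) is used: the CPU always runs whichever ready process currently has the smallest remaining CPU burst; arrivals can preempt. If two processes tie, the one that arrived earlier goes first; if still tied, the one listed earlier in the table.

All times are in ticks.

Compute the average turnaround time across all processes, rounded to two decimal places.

Timeline: | idle 0-1 | P1 1-3 | P2 3-4 | P4 4-5 | P3 5-9 | P5 9-14 | P2 14-22 |
Completion: P1=3  P2=22  P3=9  P4=5  P5=14
Turnaround times: P1=2, P2=19, P3=5, P4=1, P5=9
Average turnaround = (2+19+5+1+9) / 5 = 36/5 = 7.20

7.20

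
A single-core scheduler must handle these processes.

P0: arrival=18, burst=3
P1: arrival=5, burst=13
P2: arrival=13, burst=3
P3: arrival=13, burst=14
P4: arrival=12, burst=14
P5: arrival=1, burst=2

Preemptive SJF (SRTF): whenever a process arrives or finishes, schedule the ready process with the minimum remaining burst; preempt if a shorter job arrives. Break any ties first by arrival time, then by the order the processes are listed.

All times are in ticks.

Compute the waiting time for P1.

Schedule: | idle 0-1 | P5 1-3 | idle 3-5 | P1 5-13 | P2 13-16 | P1 16-21 | P0 21-24 | P4 24-38 | P3 38-52 |
Completion: P0=24  P1=21  P2=16  P3=52  P4=38  P5=3
Waiting(P1) = turnaround − burst = 16 − 13 = 3

3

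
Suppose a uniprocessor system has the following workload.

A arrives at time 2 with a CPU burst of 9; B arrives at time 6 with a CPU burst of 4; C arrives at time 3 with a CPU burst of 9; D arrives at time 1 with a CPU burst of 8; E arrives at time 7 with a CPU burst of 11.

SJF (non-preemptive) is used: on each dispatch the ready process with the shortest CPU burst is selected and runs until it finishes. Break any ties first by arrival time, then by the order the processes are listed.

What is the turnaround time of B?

Schedule: | idle 0-1 | D 1-9 | B 9-13 | A 13-22 | C 22-31 | E 31-42 |
Completion: A=22  B=13  C=31  D=9  E=42
Turnaround(B) = completion − arrival = 13 − 6 = 7

7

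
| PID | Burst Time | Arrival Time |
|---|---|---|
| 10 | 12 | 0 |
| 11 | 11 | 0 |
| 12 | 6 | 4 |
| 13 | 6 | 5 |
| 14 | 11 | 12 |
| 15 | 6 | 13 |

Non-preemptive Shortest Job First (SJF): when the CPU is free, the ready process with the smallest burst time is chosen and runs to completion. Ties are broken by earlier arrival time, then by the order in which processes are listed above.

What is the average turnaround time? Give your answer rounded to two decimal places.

Gantt: | 11 0-11 | 12 11-17 | 13 17-23 | 15 23-29 | 14 29-40 | 10 40-52 |
Completion: 10=52  11=11  12=17  13=23  14=40  15=29
Turnaround times: 10=52, 11=11, 12=13, 13=18, 14=28, 15=16
Average turnaround = (52+11+13+18+28+16) / 6 = 138/6 = 23.00

23.00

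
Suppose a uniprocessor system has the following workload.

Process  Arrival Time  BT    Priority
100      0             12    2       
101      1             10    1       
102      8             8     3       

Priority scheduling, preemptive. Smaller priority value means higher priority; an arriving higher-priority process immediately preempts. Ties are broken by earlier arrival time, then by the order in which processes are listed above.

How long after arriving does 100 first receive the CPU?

Gantt: | 100 0-1 | 101 1-11 | 100 11-22 | 102 22-30 |
Completion: 100=22  101=11  102=30
Response(100) = first start − arrival = 0 − 0 = 0

0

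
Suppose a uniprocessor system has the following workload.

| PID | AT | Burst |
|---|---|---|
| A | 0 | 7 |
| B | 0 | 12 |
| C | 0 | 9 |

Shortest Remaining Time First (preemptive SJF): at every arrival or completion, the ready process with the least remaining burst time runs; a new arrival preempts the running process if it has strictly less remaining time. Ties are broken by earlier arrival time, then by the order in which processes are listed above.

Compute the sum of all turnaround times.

Timeline: | A 0-7 | C 7-16 | B 16-28 |
Completion: A=7  B=28  C=16
Turnaround (C−A): A=7  B=28  C=16
Turnaround = completion − arrival: A=7, B=28, C=16
Total turnaround = 7 + 28 + 16 = 51

51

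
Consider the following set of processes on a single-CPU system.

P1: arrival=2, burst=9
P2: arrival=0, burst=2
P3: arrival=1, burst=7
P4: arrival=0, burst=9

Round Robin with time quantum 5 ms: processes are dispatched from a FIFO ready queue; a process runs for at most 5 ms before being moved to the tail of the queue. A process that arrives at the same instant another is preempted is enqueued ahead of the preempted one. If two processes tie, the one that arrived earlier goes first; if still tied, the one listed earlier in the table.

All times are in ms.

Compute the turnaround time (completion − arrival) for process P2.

2

Timeline: | P2 0-2 | P4 2-7 | P3 7-12 | P1 12-17 | P4 17-21 | P3 21-23 | P1 23-27 |
Completion: P1=27  P2=2  P3=23  P4=21
Turnaround(P2) = completion − arrival = 2 − 0 = 2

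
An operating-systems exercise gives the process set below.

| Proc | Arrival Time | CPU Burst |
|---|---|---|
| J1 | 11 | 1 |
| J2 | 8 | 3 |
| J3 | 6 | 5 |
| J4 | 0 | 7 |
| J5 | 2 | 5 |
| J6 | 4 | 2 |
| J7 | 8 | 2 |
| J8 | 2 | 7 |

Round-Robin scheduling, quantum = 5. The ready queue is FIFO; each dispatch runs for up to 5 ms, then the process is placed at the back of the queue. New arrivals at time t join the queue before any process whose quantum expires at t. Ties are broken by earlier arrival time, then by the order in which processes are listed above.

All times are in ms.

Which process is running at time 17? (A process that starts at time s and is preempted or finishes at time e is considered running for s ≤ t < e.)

J4

Gantt: | J4 0-5 | J5 5-10 | J8 10-15 | J6 15-17 | J4 17-19 | J3 19-24 | J2 24-27 | J7 27-29 | J1 29-30 | J8 30-32 |
Completion: J1=30  J2=27  J3=24  J4=19  J5=10  J6=17  J7=29  J8=32
Turnaround (C−A): J1=19  J2=19  J3=18  J4=19  J5=8  J6=13  J7=21  J8=30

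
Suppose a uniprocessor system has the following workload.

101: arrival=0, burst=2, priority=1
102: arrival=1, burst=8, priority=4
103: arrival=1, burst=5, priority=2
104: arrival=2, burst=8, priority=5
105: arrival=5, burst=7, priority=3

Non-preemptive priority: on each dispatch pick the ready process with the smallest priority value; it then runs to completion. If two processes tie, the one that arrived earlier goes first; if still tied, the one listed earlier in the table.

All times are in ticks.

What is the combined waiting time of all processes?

Schedule: | 101 0-2 | 103 2-7 | 105 7-14 | 102 14-22 | 104 22-30 |
Completion: 101=2  102=22  103=7  104=30  105=14
Turnaround (C−A): 101=2  102=21  103=6  104=28  105=9
Waiting = turnaround − burst: 101=0, 102=13, 103=1, 104=20, 105=2
Total waiting = 0 + 13 + 1 + 20 + 2 = 36

36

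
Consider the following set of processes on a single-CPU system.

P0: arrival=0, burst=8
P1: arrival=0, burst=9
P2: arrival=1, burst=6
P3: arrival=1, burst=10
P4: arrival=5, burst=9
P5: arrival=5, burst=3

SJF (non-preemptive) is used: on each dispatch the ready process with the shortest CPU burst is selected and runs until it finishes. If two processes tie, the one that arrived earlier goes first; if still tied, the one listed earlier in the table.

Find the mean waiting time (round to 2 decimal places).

14.17

Gantt: | P0 0-8 | P5 8-11 | P2 11-17 | P1 17-26 | P4 26-35 | P3 35-45 |
Completion: P0=8  P1=26  P2=17  P3=45  P4=35  P5=11
Waiting times: P0=0, P1=17, P2=10, P3=34, P4=21, P5=3
Average waiting = (0+17+10+34+21+3) / 6 = 85/6 = 14.17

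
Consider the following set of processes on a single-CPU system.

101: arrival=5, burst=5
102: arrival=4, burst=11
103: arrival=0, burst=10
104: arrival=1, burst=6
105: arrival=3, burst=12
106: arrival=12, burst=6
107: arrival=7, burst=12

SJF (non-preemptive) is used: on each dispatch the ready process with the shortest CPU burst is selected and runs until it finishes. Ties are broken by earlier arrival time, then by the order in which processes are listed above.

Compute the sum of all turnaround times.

Gantt: | 103 0-10 | 101 10-15 | 104 15-21 | 106 21-27 | 102 27-38 | 105 38-50 | 107 50-62 |
Completion: 101=15  102=38  103=10  104=21  105=50  106=27  107=62
Turnaround = completion − arrival: 101=10, 102=34, 103=10, 104=20, 105=47, 106=15, 107=55
Total turnaround = 10 + 34 + 10 + 20 + 47 + 15 + 55 = 191

191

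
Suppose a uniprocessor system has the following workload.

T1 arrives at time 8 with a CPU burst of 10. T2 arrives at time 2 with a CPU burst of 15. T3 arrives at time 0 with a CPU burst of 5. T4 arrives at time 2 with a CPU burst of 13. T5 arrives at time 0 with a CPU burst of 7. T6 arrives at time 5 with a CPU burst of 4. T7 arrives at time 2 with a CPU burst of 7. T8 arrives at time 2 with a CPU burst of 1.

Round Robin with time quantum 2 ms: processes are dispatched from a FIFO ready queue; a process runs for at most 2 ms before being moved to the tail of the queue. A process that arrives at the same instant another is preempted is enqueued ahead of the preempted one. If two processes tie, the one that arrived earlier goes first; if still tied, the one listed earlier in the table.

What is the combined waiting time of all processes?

248

Schedule: | T3 0-2 | T5 2-4 | T2 4-6 | T4 6-8 | T7 8-10 | T8 10-11 | T3 11-13 | T5 13-15 | T6 15-17 | T2 17-19 | T1 19-21 | T4 21-23 | T7 23-25 | T3 25-26 | T5 26-28 | T6 28-30 | T2 30-32 | T1 32-34 | T4 34-36 | T7 36-38 | T5 38-39 | T2 39-41 | T1 41-43 | T4 43-45 | T7 45-46 | T2 46-48 | T1 48-50 | T4 50-52 | T2 52-54 | T1 54-56 | T4 56-58 | T2 58-60 | T4 60-61 | T2 61-62 |
Completion: T1=56  T2=62  T3=26  T4=61  T5=39  T6=30  T7=46  T8=11
Waiting = turnaround − burst: T1=38, T2=45, T3=21, T4=46, T5=32, T6=21, T7=37, T8=8
Total waiting = 38 + 45 + 21 + 46 + 32 + 21 + 37 + 8 = 248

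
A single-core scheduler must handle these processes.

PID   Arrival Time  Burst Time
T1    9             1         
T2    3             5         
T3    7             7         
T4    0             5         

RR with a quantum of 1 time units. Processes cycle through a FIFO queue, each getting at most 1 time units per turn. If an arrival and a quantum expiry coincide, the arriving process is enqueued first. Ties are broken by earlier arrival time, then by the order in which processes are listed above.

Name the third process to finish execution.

Gantt: | T4 0-3 | T2 3-4 | T4 4-5 | T2 5-6 | T4 6-7 | T2 7-8 | T3 8-9 | T2 9-10 | T1 10-11 | T3 11-12 | T2 12-13 | T3 13-18 |
Completion: T1=11  T2=13  T3=18  T4=7
Finish order: T4 → T1 → T2 → T3

T2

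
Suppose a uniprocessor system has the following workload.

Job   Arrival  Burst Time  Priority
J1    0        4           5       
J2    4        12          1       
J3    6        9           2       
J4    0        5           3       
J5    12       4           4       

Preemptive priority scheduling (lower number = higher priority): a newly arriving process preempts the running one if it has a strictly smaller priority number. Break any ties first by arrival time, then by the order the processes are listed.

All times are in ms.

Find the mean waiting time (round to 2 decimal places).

15.00

Gantt: | J4 0-4 | J2 4-16 | J3 16-25 | J4 25-26 | J5 26-30 | J1 30-34 |
Completion: J1=34  J2=16  J3=25  J4=26  J5=30
Turnaround (C−A): J1=34  J2=12  J3=19  J4=26  J5=18
Waiting times: J1=30, J2=0, J3=10, J4=21, J5=14
Average waiting = (30+0+10+21+14) / 5 = 75/5 = 15.00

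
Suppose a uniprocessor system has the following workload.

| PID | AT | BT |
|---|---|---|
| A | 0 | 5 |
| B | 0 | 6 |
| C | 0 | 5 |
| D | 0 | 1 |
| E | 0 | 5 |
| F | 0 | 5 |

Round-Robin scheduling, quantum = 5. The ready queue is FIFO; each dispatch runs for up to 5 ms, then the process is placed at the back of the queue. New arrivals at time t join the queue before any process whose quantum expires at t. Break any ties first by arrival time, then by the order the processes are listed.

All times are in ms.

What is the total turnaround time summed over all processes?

Timeline: | A 0-5 | B 5-10 | C 10-15 | D 15-16 | E 16-21 | F 21-26 | B 26-27 |
Completion: A=5  B=27  C=15  D=16  E=21  F=26
Turnaround (C−A): A=5  B=27  C=15  D=16  E=21  F=26
Turnaround = completion − arrival: A=5, B=27, C=15, D=16, E=21, F=26
Total turnaround = 5 + 27 + 15 + 16 + 21 + 26 = 110

110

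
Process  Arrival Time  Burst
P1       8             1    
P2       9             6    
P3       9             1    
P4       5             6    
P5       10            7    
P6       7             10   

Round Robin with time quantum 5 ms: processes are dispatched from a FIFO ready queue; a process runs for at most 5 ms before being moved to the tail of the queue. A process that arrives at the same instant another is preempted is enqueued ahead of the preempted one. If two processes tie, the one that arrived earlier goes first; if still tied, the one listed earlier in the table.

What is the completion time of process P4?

Timeline: | idle 0-5 | P4 5-10 | P6 10-15 | P1 15-16 | P2 16-21 | P3 21-22 | P5 22-27 | P4 27-28 | P6 28-33 | P2 33-34 | P5 34-36 |
Completion: P1=16  P2=34  P3=22  P4=28  P5=36  P6=33

28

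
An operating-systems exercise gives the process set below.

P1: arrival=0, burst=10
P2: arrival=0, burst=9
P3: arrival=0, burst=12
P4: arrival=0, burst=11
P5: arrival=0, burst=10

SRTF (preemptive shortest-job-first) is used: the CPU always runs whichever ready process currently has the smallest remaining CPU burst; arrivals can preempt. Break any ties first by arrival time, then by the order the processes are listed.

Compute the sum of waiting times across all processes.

97

Schedule: | P2 0-9 | P1 9-19 | P5 19-29 | P4 29-40 | P3 40-52 |
Completion: P1=19  P2=9  P3=52  P4=40  P5=29
Turnaround (C−A): P1=19  P2=9  P3=52  P4=40  P5=29
Waiting = turnaround − burst: P1=9, P2=0, P3=40, P4=29, P5=19
Total waiting = 9 + 0 + 40 + 29 + 19 = 97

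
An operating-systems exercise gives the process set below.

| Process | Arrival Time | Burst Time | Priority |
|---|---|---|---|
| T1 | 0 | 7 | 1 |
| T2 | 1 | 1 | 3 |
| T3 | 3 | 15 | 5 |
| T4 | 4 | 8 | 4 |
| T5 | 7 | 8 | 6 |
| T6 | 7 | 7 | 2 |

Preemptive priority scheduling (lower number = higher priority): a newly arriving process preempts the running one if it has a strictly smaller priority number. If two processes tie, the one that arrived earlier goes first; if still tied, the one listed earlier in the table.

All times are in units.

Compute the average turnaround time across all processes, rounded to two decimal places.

Schedule: | T1 0-7 | T6 7-14 | T2 14-15 | T4 15-23 | T3 23-38 | T5 38-46 |
Completion: T1=7  T2=15  T3=38  T4=23  T5=46  T6=14
Turnaround (C−A): T1=7  T2=14  T3=35  T4=19  T5=39  T6=7
Turnaround times: T1=7, T2=14, T3=35, T4=19, T5=39, T6=7
Average turnaround = (7+14+35+19+39+7) / 6 = 121/6 = 20.17

20.17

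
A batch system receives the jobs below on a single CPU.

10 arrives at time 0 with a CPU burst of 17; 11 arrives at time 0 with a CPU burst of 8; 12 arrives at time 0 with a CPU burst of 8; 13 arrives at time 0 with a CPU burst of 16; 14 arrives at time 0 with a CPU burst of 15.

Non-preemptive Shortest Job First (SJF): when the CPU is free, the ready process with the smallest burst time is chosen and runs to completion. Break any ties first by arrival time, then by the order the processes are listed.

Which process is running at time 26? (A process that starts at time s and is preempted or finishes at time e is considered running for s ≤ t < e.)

Timeline: | 11 0-8 | 12 8-16 | 14 16-31 | 13 31-47 | 10 47-64 |
Completion: 10=64  11=8  12=16  13=47  14=31

14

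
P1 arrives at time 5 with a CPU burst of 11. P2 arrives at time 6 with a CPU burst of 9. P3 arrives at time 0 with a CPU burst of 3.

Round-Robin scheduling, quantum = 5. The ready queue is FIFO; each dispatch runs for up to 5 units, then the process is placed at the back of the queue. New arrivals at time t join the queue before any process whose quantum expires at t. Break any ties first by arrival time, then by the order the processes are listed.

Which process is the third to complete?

Timeline: | P3 0-3 | idle 3-5 | P1 5-10 | P2 10-15 | P1 15-20 | P2 20-24 | P1 24-25 |
Completion: P1=25  P2=24  P3=3
Turnaround (C−A): P1=20  P2=18  P3=3
Finish order: P3 → P2 → P1

P1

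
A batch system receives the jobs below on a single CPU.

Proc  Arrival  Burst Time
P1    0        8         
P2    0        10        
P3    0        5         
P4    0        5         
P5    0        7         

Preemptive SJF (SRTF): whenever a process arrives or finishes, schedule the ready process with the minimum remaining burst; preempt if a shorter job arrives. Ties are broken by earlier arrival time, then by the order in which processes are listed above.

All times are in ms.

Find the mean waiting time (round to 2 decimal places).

11.40

Timeline: | P3 0-5 | P4 5-10 | P5 10-17 | P1 17-25 | P2 25-35 |
Completion: P1=25  P2=35  P3=5  P4=10  P5=17
Waiting times: P1=17, P2=25, P3=0, P4=5, P5=10
Average waiting = (17+25+0+5+10) / 5 = 57/5 = 11.40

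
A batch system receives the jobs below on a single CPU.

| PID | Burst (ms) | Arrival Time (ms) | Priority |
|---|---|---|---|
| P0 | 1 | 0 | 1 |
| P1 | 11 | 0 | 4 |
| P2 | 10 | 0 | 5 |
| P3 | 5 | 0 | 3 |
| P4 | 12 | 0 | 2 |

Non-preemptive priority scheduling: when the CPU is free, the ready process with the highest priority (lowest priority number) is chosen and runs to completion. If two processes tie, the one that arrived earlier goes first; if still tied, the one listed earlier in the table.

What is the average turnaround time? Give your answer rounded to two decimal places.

20.00

Schedule: | P0 0-1 | P4 1-13 | P3 13-18 | P1 18-29 | P2 29-39 |
Completion: P0=1  P1=29  P2=39  P3=18  P4=13
Turnaround (C−A): P0=1  P1=29  P2=39  P3=18  P4=13
Turnaround times: P0=1, P1=29, P2=39, P3=18, P4=13
Average turnaround = (1+29+39+18+13) / 5 = 100/5 = 20.00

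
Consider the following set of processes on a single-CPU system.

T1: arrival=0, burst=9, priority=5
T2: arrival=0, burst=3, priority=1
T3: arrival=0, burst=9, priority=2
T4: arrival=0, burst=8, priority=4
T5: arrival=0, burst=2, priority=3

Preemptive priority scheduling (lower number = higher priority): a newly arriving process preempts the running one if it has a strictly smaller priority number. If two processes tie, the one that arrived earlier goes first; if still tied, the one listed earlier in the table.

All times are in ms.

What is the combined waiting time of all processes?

Gantt: | T2 0-3 | T3 3-12 | T5 12-14 | T4 14-22 | T1 22-31 |
Completion: T1=31  T2=3  T3=12  T4=22  T5=14
Waiting = turnaround − burst: T1=22, T2=0, T3=3, T4=14, T5=12
Total waiting = 22 + 0 + 3 + 14 + 12 = 51

51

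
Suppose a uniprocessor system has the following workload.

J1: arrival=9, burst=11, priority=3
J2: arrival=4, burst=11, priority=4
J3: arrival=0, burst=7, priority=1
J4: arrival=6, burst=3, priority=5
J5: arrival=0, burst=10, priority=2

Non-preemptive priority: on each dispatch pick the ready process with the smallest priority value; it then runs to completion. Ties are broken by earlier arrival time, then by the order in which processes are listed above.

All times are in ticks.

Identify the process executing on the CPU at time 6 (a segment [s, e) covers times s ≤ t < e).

J3

Timeline: | J3 0-7 | J5 7-17 | J1 17-28 | J2 28-39 | J4 39-42 |
Completion: J1=28  J2=39  J3=7  J4=42  J5=17
Turnaround (C−A): J1=19  J2=35  J3=7  J4=36  J5=17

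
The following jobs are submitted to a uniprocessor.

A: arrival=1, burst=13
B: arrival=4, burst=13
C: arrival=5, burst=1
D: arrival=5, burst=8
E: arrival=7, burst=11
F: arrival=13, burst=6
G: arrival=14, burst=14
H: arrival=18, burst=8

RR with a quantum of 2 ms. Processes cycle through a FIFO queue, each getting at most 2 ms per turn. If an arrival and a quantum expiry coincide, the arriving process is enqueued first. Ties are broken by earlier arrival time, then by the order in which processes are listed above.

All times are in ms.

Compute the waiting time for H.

Timeline: | idle 0-1 | A 1-5 | B 5-7 | C 7-8 | D 8-10 | A 10-12 | E 12-14 | B 14-16 | D 16-18 | A 18-20 | F 20-22 | G 22-24 | E 24-26 | B 26-28 | H 28-30 | D 30-32 | A 32-34 | F 34-36 | G 36-38 | E 38-40 | B 40-42 | H 42-44 | D 44-46 | A 46-48 | F 48-50 | G 50-52 | E 52-54 | B 54-56 | H 56-58 | A 58-59 | G 59-61 | E 61-63 | B 63-65 | H 65-67 | G 67-69 | E 69-70 | B 70-71 | G 71-75 |
Completion: A=59  B=71  C=8  D=46  E=70  F=50  G=75  H=67
Turnaround (C−A): A=58  B=67  C=3  D=41  E=63  F=37  G=61  H=49
Waiting(H) = turnaround − burst = 49 − 8 = 41

41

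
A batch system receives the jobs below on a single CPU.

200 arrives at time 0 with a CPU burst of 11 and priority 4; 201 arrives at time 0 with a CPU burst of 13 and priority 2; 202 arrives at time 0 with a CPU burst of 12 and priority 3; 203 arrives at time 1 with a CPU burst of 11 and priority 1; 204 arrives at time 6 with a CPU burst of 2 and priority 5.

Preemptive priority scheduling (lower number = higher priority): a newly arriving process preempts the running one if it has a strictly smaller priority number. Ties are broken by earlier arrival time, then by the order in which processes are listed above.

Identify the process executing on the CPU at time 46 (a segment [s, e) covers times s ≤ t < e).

Gantt: | 201 0-1 | 203 1-12 | 201 12-24 | 202 24-36 | 200 36-47 | 204 47-49 |
Completion: 200=47  201=24  202=36  203=12  204=49
Turnaround (C−A): 200=47  201=24  202=36  203=11  204=43

200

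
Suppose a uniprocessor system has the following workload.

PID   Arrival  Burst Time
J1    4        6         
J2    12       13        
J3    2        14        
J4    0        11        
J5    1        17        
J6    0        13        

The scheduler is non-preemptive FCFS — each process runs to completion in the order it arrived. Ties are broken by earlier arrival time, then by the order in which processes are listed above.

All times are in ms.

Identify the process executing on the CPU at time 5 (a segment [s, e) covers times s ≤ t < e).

Schedule: | J4 0-11 | J6 11-24 | J5 24-41 | J3 41-55 | J1 55-61 | J2 61-74 |
Completion: J1=61  J2=74  J3=55  J4=11  J5=41  J6=24
Turnaround (C−A): J1=57  J2=62  J3=53  J4=11  J5=40  J6=24

J4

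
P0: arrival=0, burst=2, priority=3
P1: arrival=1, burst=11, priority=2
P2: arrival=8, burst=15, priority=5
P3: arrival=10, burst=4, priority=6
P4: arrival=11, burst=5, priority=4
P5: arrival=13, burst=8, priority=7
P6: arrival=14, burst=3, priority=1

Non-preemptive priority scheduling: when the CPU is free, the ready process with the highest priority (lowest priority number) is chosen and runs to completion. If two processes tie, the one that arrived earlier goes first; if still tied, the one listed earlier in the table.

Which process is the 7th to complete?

Gantt: | P0 0-2 | P1 2-13 | P4 13-18 | P6 18-21 | P2 21-36 | P3 36-40 | P5 40-48 |
Completion: P0=2  P1=13  P2=36  P3=40  P4=18  P5=48  P6=21
Turnaround (C−A): P0=2  P1=12  P2=28  P3=30  P4=7  P5=35  P6=7
Finish order: P0 → P1 → P4 → P6 → P2 → P3 → P5

P5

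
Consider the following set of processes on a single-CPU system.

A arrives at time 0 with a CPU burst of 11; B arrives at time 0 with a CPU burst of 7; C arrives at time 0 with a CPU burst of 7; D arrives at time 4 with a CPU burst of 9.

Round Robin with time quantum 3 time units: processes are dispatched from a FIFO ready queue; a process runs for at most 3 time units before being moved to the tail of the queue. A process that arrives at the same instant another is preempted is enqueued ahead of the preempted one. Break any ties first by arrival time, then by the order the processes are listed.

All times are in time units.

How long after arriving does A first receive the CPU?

Timeline: | A 0-3 | B 3-6 | C 6-9 | A 9-12 | D 12-15 | B 15-18 | C 18-21 | A 21-24 | D 24-27 | B 27-28 | C 28-29 | A 29-31 | D 31-34 |
Completion: A=31  B=28  C=29  D=34
Turnaround (C−A): A=31  B=28  C=29  D=30
Response(A) = first start − arrival = 0 − 0 = 0

0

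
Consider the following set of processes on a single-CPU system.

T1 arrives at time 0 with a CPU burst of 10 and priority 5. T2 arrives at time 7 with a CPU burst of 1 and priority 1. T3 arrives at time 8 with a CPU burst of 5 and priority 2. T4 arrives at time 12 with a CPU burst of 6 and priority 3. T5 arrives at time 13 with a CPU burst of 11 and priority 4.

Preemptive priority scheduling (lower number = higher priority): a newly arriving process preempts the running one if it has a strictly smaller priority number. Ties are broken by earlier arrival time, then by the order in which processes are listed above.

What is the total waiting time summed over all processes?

Schedule: | T1 0-7 | T2 7-8 | T3 8-13 | T4 13-19 | T5 19-30 | T1 30-33 |
Completion: T1=33  T2=8  T3=13  T4=19  T5=30
Turnaround (C−A): T1=33  T2=1  T3=5  T4=7  T5=17
Waiting = turnaround − burst: T1=23, T2=0, T3=0, T4=1, T5=6
Total waiting = 23 + 0 + 0 + 1 + 6 = 30

30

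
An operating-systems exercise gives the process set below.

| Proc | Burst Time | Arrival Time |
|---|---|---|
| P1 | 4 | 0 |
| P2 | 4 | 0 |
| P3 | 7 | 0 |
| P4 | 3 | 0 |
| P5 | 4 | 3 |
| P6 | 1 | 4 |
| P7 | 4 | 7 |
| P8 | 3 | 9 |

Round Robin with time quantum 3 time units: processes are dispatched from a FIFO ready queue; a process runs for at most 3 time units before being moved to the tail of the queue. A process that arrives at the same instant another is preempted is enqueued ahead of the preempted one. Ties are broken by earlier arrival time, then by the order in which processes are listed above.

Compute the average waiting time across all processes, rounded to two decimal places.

15.13

Timeline: | P1 0-3 | P2 3-6 | P3 6-9 | P4 9-12 | P5 12-15 | P1 15-16 | P6 16-17 | P2 17-18 | P7 18-21 | P8 21-24 | P3 24-27 | P5 27-28 | P7 28-29 | P3 29-30 |
Completion: P1=16  P2=18  P3=30  P4=12  P5=28  P6=17  P7=29  P8=24
Turnaround (C−A): P1=16  P2=18  P3=30  P4=12  P5=25  P6=13  P7=22  P8=15
Waiting times: P1=12, P2=14, P3=23, P4=9, P5=21, P6=12, P7=18, P8=12
Average waiting = (12+14+23+9+21+12+18+12) / 8 = 121/8 = 15.13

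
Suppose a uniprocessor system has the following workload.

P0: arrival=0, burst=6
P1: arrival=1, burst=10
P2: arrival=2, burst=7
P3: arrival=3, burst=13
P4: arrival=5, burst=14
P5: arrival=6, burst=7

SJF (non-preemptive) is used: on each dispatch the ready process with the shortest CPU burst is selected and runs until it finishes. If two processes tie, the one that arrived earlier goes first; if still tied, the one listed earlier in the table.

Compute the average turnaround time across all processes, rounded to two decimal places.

Timeline: | P0 0-6 | P2 6-13 | P5 13-20 | P1 20-30 | P3 30-43 | P4 43-57 |
Completion: P0=6  P1=30  P2=13  P3=43  P4=57  P5=20
Turnaround (C−A): P0=6  P1=29  P2=11  P3=40  P4=52  P5=14
Turnaround times: P0=6, P1=29, P2=11, P3=40, P4=52, P5=14
Average turnaround = (6+29+11+40+52+14) / 6 = 152/6 = 25.33

25.33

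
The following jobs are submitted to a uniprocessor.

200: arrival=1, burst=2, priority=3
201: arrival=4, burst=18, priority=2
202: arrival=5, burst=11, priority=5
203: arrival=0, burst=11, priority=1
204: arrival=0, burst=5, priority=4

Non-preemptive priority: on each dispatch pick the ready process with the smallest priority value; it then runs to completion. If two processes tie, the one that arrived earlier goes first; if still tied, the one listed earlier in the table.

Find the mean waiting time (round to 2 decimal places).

19.40

Gantt: | 203 0-11 | 201 11-29 | 200 29-31 | 204 31-36 | 202 36-47 |
Completion: 200=31  201=29  202=47  203=11  204=36
Waiting times: 200=28, 201=7, 202=31, 203=0, 204=31
Average waiting = (28+7+31+0+31) / 5 = 97/5 = 19.40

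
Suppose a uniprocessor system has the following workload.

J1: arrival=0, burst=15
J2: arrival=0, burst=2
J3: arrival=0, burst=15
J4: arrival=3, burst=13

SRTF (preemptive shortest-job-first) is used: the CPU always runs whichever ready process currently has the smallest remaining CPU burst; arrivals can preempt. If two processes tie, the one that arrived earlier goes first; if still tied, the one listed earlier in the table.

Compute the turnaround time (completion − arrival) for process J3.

45

Gantt: | J2 0-2 | J1 2-3 | J4 3-16 | J1 16-30 | J3 30-45 |
Completion: J1=30  J2=2  J3=45  J4=16
Turnaround (C−A): J1=30  J2=2  J3=45  J4=13
Turnaround(J3) = completion − arrival = 45 − 0 = 45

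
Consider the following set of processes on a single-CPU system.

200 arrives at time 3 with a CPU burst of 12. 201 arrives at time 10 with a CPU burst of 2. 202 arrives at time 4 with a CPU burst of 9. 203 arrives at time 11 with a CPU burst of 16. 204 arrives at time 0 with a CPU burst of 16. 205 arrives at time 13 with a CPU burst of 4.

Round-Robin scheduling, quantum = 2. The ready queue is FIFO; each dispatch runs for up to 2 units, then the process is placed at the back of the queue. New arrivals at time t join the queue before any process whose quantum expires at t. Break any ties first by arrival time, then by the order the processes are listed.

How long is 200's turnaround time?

Gantt: | 204 0-4 | 200 4-6 | 202 6-8 | 204 8-10 | 200 10-12 | 202 12-14 | 201 14-16 | 204 16-18 | 203 18-20 | 200 20-22 | 205 22-24 | 202 24-26 | 204 26-28 | 203 28-30 | 200 30-32 | 205 32-34 | 202 34-36 | 204 36-38 | 203 38-40 | 200 40-42 | 202 42-43 | 204 43-45 | 203 45-47 | 200 47-49 | 204 49-51 | 203 51-59 |
Completion: 200=49  201=16  202=43  203=59  204=51  205=34
Turnaround (C−A): 200=46  201=6  202=39  203=48  204=51  205=21
Turnaround(200) = completion − arrival = 49 − 3 = 46

46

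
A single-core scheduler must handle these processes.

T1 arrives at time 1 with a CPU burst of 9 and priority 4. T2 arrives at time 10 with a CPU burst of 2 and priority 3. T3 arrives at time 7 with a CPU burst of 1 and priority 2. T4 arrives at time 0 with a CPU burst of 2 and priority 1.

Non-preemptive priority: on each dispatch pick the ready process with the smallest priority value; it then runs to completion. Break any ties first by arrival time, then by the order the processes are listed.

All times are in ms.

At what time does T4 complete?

2

Timeline: | T4 0-2 | T1 2-11 | T3 11-12 | T2 12-14 |
Completion: T1=11  T2=14  T3=12  T4=2
Turnaround (C−A): T1=10  T2=4  T3=5  T4=2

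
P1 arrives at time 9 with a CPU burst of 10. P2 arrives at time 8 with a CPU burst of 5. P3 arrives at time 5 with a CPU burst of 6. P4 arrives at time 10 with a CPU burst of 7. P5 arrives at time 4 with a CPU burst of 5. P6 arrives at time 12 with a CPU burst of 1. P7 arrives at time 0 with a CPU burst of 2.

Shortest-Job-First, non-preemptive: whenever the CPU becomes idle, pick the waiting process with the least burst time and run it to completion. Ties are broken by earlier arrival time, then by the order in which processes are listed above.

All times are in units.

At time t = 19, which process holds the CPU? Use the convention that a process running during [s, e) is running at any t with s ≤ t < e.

P3

Timeline: | P7 0-2 | idle 2-4 | P5 4-9 | P2 9-14 | P6 14-15 | P3 15-21 | P4 21-28 | P1 28-38 |
Completion: P1=38  P2=14  P3=21  P4=28  P5=9  P6=15  P7=2
Turnaround (C−A): P1=29  P2=6  P3=16  P4=18  P5=5  P6=3  P7=2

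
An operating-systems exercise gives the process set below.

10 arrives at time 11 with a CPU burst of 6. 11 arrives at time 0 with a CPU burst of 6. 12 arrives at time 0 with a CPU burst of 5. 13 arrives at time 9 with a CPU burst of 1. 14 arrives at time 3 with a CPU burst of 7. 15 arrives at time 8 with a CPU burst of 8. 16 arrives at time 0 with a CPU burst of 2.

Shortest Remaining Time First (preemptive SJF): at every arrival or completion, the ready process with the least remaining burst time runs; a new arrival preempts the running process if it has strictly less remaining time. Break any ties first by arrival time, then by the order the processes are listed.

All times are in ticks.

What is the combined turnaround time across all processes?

84

Timeline: | 16 0-2 | 12 2-7 | 11 7-9 | 13 9-10 | 11 10-14 | 10 14-20 | 14 20-27 | 15 27-35 |
Completion: 10=20  11=14  12=7  13=10  14=27  15=35  16=2
Turnaround = completion − arrival: 10=9, 11=14, 12=7, 13=1, 14=24, 15=27, 16=2
Total turnaround = 9 + 14 + 7 + 1 + 24 + 27 + 2 = 84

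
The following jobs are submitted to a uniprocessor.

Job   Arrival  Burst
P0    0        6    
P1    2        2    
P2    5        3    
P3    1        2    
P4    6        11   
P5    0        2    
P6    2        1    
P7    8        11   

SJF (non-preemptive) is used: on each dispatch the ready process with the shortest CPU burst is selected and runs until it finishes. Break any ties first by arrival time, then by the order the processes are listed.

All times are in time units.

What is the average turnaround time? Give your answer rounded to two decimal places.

Timeline: | P5 0-2 | P6 2-3 | P3 3-5 | P1 5-7 | P2 7-10 | P0 10-16 | P4 16-27 | P7 27-38 |
Completion: P0=16  P1=7  P2=10  P3=5  P4=27  P5=2  P6=3  P7=38
Turnaround times: P0=16, P1=5, P2=5, P3=4, P4=21, P5=2, P6=1, P7=30
Average turnaround = (16+5+5+4+21+2+1+30) / 8 = 84/8 = 10.50

10.50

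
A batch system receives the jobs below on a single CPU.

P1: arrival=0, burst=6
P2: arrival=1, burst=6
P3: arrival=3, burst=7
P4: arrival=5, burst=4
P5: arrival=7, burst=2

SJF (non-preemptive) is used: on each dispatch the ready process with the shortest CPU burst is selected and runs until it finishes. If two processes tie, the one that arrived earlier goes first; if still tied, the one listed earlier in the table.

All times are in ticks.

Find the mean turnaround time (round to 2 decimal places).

11.00

Schedule: | P1 0-6 | P4 6-10 | P5 10-12 | P2 12-18 | P3 18-25 |
Completion: P1=6  P2=18  P3=25  P4=10  P5=12
Turnaround (C−A): P1=6  P2=17  P3=22  P4=5  P5=5
Turnaround times: P1=6, P2=17, P3=22, P4=5, P5=5
Average turnaround = (6+17+22+5+5) / 5 = 55/5 = 11.00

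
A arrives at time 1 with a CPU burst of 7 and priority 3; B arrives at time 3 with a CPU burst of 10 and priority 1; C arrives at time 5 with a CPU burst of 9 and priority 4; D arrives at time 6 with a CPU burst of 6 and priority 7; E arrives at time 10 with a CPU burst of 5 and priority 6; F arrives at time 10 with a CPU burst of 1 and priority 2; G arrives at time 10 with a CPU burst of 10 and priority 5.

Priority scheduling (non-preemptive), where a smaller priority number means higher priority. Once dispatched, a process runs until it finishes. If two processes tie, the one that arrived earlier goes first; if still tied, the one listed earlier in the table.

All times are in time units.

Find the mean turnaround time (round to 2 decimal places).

Timeline: | idle 0-1 | A 1-8 | B 8-18 | F 18-19 | C 19-28 | G 28-38 | E 38-43 | D 43-49 |
Completion: A=8  B=18  C=28  D=49  E=43  F=19  G=38
Turnaround (C−A): A=7  B=15  C=23  D=43  E=33  F=9  G=28
Turnaround times: A=7, B=15, C=23, D=43, E=33, F=9, G=28
Average turnaround = (7+15+23+43+33+9+28) / 7 = 158/7 = 22.57

22.57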